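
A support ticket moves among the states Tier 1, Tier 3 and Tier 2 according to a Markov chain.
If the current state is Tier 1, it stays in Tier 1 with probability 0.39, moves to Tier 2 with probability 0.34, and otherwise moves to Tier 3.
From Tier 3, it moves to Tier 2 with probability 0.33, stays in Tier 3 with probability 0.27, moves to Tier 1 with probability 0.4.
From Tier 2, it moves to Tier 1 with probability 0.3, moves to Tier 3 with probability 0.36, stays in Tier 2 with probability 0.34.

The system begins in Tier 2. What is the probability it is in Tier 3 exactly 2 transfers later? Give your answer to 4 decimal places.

0.3006

Sum over the intermediate state after 1 transfer:
P = P(Tier 2→Tier 1)·P(Tier 1→Tier 3) + P(Tier 2→Tier 3)·P(Tier 3→Tier 3) + P(Tier 2→Tier 2)·P(Tier 2→Tier 3)
  = 0.3×0.27 + 0.36×0.27 + 0.34×0.36
  = 0.0810 + 0.0972 + 0.1224 = 0.3006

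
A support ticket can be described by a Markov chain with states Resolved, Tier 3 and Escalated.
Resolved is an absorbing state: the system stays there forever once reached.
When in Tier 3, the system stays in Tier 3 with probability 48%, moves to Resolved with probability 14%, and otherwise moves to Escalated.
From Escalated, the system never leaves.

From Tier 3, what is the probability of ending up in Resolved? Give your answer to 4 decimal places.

0.2692

Let h(s) be the probability of absorption at Resolved starting from transient state s. Then h(Resolved) = 1 and h(Escalated) = 0. By first-step analysis:
h(Tier 3) = 0.14·1 + 0.48·h(Tier 3) + 0.38·0
Solving: h(Tier 3) = 0.2692.
Starting from Tier 3, the probability is 0.2692.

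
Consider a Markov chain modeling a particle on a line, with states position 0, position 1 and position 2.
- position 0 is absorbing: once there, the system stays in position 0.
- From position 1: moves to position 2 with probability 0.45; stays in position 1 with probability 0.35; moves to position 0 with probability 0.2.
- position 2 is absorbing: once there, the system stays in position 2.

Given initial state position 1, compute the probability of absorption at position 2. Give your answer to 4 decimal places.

Let h(s) be the probability of absorption at position 2 starting from transient state s. Then h(position 2) = 1 and h(position 0) = 0. By first-step analysis:
h(position 1) = 0.2·0 + 0.35·h(position 1) + 0.45·1
Solving: h(position 1) = 0.6923.
Starting from position 1, the probability is 0.6923.

0.6923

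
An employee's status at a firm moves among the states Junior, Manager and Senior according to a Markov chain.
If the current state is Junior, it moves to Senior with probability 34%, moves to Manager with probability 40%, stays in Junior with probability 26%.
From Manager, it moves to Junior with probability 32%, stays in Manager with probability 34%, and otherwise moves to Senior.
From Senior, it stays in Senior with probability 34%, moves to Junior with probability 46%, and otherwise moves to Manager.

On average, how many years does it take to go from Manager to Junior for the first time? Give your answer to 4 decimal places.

2.7203

Let t(s) be the expected number of years to first reach Junior from state s, with t(Junior) = 0. Conditioning on the first year:
t(Manager) = 1 + 0.34·t(Manager) + 0.34·t(Senior)
t(Senior) = 1 + 0.2·t(Manager) + 0.34·t(Senior)
Solving: t(Manager) = 2.7203, t(Senior) = 2.3395.
Expected years from Manager to Junior: 2.7203.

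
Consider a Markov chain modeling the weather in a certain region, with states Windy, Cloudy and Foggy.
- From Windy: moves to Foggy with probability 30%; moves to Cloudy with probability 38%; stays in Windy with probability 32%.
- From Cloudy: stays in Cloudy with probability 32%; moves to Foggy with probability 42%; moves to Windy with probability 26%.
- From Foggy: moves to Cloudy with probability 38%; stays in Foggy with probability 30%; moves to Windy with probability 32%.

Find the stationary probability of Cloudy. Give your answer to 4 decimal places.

Let the stationary distribution be π with π = πP and π_1 + π_2 + π_3 = 1.
π_1 = 0.32·π_1 + 0.26·π_2 + 0.32·π_3
π_2 = 0.38·π_1 + 0.32·π_2 + 0.38·π_3
Solving with the normalization constraint gives π = (0.2985, 0.3585, 0.3430).
So the stationary probability of Cloudy is 0.3585.

0.3585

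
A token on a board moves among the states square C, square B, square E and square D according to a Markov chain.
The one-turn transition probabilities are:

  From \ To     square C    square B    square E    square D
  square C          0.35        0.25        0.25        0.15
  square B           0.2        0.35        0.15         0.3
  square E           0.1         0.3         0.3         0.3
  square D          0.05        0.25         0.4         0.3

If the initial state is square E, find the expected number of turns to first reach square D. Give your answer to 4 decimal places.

3.6514

Let t(s) be the expected number of turns to first reach square D from state s, with t(square D) = 0. Conditioning on the first turn:
t(square C) = 1 + 0.35·t(square C) + 0.25·t(square B) + 0.25·t(square E)
t(square B) = 1 + 0.2·t(square C) + 0.35·t(square B) + 0.15·t(square E)
t(square E) = 1 + 0.1·t(square C) + 0.3·t(square B) + 0.3·t(square E)
Solving: t(square C) = 4.3766, t(square B) = 3.7277, t(square E) = 3.6514.
Expected turns from square E to square D: 3.6514.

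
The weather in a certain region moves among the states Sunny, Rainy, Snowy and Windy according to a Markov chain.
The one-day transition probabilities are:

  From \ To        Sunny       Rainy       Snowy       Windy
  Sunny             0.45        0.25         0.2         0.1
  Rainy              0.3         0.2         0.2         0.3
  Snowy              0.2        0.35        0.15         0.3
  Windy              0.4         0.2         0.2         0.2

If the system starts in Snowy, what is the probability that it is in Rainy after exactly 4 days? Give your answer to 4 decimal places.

Propagate the distribution vector 4 days from Snowy.
After 0 days: (0.0000, 0.0000, 1.0000, 0.0000)
After 1 day: (0.2000, 0.3500, 0.1500, 0.3000)
After 2 days: (0.3450, 0.2325, 0.1925, 0.2300)
After 3 days: (0.3555, 0.2461, 0.1904, 0.2080)
After 4 days: (0.3551, 0.2463, 0.1905, 0.2081)
P(in Rainy after 4 days) = 0.2463

0.2463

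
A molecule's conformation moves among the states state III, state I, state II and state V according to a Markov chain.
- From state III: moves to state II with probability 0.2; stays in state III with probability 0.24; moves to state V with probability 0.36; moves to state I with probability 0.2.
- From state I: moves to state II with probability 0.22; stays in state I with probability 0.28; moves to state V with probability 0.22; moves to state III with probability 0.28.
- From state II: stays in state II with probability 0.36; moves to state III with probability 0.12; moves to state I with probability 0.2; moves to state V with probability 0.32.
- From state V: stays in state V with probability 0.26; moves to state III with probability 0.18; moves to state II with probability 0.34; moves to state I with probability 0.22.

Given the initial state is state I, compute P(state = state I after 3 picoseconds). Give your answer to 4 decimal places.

Propagate the distribution vector 3 picoseconds from state I.
After 0 picoseconds: (0.0000, 1.0000, 0.0000, 0.0000)
After 1 picosecond: (0.2800, 0.2800, 0.2200, 0.2200)
After 2 picoseconds: (0.2116, 0.2268, 0.2716, 0.2900)
After 3 picoseconds: (0.1991, 0.2239, 0.2886, 0.2884)
P(in state I after 3 picoseconds) = 0.2239

0.2239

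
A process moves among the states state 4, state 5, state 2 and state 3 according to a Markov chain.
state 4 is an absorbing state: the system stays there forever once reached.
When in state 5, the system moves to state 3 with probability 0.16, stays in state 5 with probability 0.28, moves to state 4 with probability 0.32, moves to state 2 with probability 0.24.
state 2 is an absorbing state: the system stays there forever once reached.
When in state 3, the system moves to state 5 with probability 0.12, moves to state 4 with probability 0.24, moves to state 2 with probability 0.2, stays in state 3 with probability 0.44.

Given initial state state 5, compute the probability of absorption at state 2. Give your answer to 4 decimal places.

Let h(s) be the probability of absorption at state 2 starting from transient state s. Then h(state 2) = 1 and h(state 4) = 0. By first-step analysis:
h(state 5) = 0.32·0 + 0.28·h(state 5) + 0.24·1 + 0.16·h(state 3)
h(state 3) = 0.24·0 + 0.12·h(state 5) + 0.2·1 + 0.44·h(state 3)
Solving: h(state 5) = 0.4333, h(state 3) = 0.4500.
Starting from state 5, the probability is 0.4333.

0.4333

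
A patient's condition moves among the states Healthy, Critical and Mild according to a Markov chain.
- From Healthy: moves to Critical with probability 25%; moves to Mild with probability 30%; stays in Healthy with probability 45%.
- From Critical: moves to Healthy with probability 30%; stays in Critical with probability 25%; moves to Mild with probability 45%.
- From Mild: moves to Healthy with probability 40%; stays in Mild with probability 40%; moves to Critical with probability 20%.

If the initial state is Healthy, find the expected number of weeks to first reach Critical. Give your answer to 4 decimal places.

Let t(s) be the expected number of weeks to first reach Critical from state s, with t(Critical) = 0. Conditioning on the first week:
t(Healthy) = 1 + 0.45·t(Healthy) + 0.3·t(Mild)
t(Mild) = 1 + 0.4·t(Healthy) + 0.4·t(Mild)
Solving: t(Healthy) = 4.2857, t(Mild) = 4.5238.
Expected weeks from Healthy to Critical: 4.2857.

4.2857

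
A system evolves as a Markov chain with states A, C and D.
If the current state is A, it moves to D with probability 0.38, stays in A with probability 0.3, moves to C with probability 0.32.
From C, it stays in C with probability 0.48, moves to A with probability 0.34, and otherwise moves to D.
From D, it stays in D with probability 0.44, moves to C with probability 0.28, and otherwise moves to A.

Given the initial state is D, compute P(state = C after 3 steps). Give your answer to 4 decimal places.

0.3615

Propagate the distribution vector 3 steps from D.
After 0 steps: (0.0000, 0.0000, 1.0000)
After 1 step: (0.2800, 0.2800, 0.4400)
After 2 steps: (0.3024, 0.3472, 0.3504)
After 3 steps: (0.3069, 0.3615, 0.3316)
P(in C after 3 steps) = 0.3615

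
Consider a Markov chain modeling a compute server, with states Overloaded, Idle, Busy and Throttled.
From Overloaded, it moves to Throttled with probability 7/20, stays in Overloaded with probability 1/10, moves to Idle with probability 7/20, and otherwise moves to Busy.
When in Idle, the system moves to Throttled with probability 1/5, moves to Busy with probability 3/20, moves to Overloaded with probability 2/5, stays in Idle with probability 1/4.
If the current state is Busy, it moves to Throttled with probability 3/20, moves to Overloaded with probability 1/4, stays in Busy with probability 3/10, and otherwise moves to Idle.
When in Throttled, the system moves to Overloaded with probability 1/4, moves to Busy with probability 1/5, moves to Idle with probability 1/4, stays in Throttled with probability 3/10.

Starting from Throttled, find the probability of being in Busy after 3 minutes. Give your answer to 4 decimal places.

0.2065

Propagate the distribution vector 3 minutes from Throttled.
After 0 minutes: (0.0000, 0.0000, 0.0000, 1.0000)
After 1 minute: (0.2500, 0.2500, 0.2000, 0.3000)
After 2 minutes: (0.2500, 0.2850, 0.2075, 0.2575)
After 3 minutes: (0.2553, 0.2854, 0.2065, 0.2529)
P(in Busy after 3 minutes) = 0.2065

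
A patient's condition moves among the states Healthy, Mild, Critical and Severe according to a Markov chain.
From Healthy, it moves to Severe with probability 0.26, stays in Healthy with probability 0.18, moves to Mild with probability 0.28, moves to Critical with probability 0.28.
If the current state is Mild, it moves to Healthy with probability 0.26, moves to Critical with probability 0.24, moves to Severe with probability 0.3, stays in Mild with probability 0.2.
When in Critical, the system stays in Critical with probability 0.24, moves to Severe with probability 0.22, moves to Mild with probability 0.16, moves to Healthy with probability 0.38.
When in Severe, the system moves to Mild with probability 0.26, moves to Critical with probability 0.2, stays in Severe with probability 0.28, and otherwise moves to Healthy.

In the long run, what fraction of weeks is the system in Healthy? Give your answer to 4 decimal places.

Let the stationary distribution be π with π = πP and π_1 + π_2 + π_3 + π_4 = 1.
π_1 = 0.18·π_1 + 0.26·π_2 + 0.38·π_3 + 0.26·π_4
π_2 = 0.28·π_1 + 0.2·π_2 + 0.16·π_3 + 0.26·π_4
π_3 = 0.28·π_1 + 0.24·π_2 + 0.24·π_3 + 0.2·π_4
Solving with the normalization constraint gives π = (0.2674, 0.2277, 0.2401, 0.2648).
So the stationary probability of Healthy is 0.2674.

0.2674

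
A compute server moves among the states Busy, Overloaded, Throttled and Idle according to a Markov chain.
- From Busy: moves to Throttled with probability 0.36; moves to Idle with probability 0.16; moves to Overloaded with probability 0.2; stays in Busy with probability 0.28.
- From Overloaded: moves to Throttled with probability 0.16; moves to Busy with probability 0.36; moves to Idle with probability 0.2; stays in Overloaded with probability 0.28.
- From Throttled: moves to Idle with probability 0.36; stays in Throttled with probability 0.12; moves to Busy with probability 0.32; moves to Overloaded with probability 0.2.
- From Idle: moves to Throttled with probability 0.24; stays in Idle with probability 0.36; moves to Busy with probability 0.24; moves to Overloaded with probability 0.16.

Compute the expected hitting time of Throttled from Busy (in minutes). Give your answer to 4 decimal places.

Let t(s) be the expected number of minutes to first reach Throttled from state s, with t(Throttled) = 0. Conditioning on the first minute:
t(Busy) = 1 + 0.28·t(Busy) + 0.2·t(Overloaded) + 0.16·t(Idle)
t(Overloaded) = 1 + 0.36·t(Busy) + 0.28·t(Overloaded) + 0.2·t(Idle)
t(Idle) = 1 + 0.24·t(Busy) + 0.16·t(Overloaded) + 0.36·t(Idle)
Solving: t(Busy) = 3.4118, t(Overloaded) = 4.1741, t(Idle) = 3.8854.
Expected minutes from Busy to Throttled: 3.4118.

3.4118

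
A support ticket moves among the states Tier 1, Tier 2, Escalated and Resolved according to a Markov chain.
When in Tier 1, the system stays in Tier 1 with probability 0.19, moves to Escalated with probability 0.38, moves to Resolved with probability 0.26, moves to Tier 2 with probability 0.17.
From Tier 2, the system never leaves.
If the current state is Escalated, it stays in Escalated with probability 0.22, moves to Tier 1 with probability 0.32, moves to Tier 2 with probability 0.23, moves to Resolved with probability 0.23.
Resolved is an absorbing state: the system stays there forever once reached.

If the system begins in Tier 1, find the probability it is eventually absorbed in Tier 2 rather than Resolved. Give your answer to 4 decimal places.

0.4312

Let h(s) be the probability of absorption at Tier 2 starting from transient state s. Then h(Tier 2) = 1 and h(Resolved) = 0. By first-step analysis:
h(Tier 1) = 0.19·h(Tier 1) + 0.17·1 + 0.38·h(Escalated) + 0.26·0
h(Escalated) = 0.32·h(Tier 1) + 0.23·1 + 0.22·h(Escalated) + 0.23·0
Solving: h(Tier 1) = 0.4312, h(Escalated) = 0.4718.
Starting from Tier 1, the probability is 0.4312.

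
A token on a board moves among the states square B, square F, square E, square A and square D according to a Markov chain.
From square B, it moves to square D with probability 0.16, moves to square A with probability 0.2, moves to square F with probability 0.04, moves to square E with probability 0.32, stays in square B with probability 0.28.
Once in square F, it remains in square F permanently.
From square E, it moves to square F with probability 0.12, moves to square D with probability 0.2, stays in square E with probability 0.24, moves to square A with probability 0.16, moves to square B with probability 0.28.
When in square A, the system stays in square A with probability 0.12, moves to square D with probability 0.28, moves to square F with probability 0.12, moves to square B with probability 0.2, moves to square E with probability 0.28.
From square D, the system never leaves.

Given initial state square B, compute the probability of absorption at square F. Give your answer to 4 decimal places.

0.2861

Let h(s) be the probability of absorption at square F starting from transient state s. Then h(square F) = 1 and h(square D) = 0. By first-step analysis:
h(square B) = 0.28·h(square B) + 0.04·1 + 0.32·h(square E) + 0.2·h(square A) + 0.16·0
h(square E) = 0.28·h(square B) + 0.12·1 + 0.24·h(square E) + 0.16·h(square A) + 0.2·0
h(square A) = 0.2·h(square B) + 0.12·1 + 0.28·h(square E) + 0.12·h(square A) + 0.28·0
Solving: h(square B) = 0.2861, h(square E) = 0.3276, h(square A) = 0.3056.
Starting from square B, the probability is 0.2861.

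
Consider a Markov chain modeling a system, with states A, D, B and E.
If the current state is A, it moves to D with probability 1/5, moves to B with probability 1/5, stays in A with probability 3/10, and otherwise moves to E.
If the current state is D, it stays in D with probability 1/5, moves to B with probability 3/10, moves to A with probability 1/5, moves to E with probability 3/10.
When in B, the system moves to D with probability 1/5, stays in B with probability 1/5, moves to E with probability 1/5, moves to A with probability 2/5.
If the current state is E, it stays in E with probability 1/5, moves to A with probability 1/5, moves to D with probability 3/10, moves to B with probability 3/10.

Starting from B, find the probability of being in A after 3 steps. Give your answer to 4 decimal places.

0.2760

Propagate the distribution vector 3 steps from B.
After 0 steps: (0.0000, 0.0000, 1.0000, 0.0000)
After 1 step: (0.4000, 0.2000, 0.2000, 0.2000)
After 2 steps: (0.2800, 0.2200, 0.2400, 0.2600)
After 3 steps: (0.2760, 0.2260, 0.2480, 0.2500)
P(in A after 3 steps) = 0.2760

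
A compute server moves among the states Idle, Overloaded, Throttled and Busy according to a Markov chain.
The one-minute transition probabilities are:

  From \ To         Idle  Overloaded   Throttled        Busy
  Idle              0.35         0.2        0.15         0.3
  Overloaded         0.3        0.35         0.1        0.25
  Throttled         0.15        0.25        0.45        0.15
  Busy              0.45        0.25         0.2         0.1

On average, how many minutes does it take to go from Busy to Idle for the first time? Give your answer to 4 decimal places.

2.9460

Let t(s) be the expected number of minutes to first reach Idle from state s, with t(Idle) = 0. Conditioning on the first minute:
t(Overloaded) = 1 + 0.35·t(Overloaded) + 0.1·t(Throttled) + 0.25·t(Busy)
t(Throttled) = 1 + 0.25·t(Overloaded) + 0.45·t(Throttled) + 0.15·t(Busy)
t(Busy) = 1 + 0.25·t(Overloaded) + 0.2·t(Throttled) + 0.1·t(Busy)
Solving: t(Overloaded) = 3.3061, t(Throttled) = 4.1244, t(Busy) = 2.9460.
Expected minutes from Busy to Idle: 2.9460.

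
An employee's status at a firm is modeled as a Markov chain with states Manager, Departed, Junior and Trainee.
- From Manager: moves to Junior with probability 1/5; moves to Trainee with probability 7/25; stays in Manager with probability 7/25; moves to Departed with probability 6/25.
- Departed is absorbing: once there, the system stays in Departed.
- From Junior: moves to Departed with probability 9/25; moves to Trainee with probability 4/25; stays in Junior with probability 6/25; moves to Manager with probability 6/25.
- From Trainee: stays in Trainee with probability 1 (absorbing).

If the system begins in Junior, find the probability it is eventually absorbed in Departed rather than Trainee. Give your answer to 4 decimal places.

Let h(s) be the probability of absorption at Departed starting from transient state s. Then h(Departed) = 1 and h(Trainee) = 0. By first-step analysis:
h(Manager) = 0.28·h(Manager) + 0.24·1 + 0.2·h(Junior) + 0.28·0
h(Junior) = 0.24·h(Manager) + 0.36·1 + 0.24·h(Junior) + 0.16·0
Solving: h(Manager) = 0.5096, h(Junior) = 0.6346.
Starting from Junior, the probability is 0.6346.

0.6346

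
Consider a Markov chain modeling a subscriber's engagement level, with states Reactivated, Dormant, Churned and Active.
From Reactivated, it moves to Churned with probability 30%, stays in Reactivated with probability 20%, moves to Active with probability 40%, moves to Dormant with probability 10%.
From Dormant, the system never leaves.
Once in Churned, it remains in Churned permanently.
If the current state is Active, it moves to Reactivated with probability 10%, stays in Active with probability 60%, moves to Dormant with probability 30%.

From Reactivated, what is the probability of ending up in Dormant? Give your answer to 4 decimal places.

0.5714

Let h(s) be the probability of absorption at Dormant starting from transient state s. Then h(Dormant) = 1 and h(Churned) = 0. By first-step analysis:
h(Reactivated) = 0.2·h(Reactivated) + 0.1·1 + 0.3·0 + 0.4·h(Active)
h(Active) = 0.1·h(Reactivated) + 0.3·1 + 0.6·h(Active)
Solving: h(Reactivated) = 0.5714, h(Active) = 0.8929.
Starting from Reactivated, the probability is 0.5714.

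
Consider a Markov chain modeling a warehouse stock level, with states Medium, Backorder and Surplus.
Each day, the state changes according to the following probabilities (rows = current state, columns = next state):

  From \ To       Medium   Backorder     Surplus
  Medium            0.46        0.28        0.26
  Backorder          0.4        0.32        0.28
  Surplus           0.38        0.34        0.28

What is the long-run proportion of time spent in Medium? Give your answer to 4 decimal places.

0.4198

Let the stationary distribution be π with π = πP and π_1 + π_2 + π_3 = 1.
π_1 = 0.46·π_1 + 0.4·π_2 + 0.38·π_3
π_2 = 0.28·π_1 + 0.32·π_2 + 0.34·π_3
Solving with the normalization constraint gives π = (0.4198, 0.3086, 0.2716).
So the stationary probability of Medium is 0.4198.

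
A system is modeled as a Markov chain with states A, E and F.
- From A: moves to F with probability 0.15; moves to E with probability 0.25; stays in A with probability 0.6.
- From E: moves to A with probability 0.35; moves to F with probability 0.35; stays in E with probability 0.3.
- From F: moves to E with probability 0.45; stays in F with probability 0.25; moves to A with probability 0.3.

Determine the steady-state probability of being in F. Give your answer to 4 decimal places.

0.2362

Let the stationary distribution be π with π = πP and π_1 + π_2 + π_3 = 1.
π_1 = 0.6·π_1 + 0.35·π_2 + 0.3·π_3
π_2 = 0.25·π_1 + 0.3·π_2 + 0.45·π_3
Solving with the normalization constraint gives π = (0.4509, 0.3129, 0.2362).
So the stationary probability of F is 0.2362.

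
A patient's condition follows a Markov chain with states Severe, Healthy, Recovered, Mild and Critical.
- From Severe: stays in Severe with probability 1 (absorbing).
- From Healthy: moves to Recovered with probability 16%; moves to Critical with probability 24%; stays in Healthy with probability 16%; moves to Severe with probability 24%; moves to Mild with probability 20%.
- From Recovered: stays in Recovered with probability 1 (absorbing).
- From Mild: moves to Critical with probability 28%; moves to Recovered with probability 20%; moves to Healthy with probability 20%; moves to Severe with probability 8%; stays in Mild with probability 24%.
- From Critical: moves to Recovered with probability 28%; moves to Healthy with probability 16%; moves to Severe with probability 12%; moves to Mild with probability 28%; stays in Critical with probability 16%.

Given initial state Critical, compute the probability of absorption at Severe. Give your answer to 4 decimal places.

0.3526

Let h(s) be the probability of absorption at Severe starting from transient state s. Then h(Severe) = 1 and h(Recovered) = 0. By first-step analysis:
h(Healthy) = 0.24·1 + 0.16·h(Healthy) + 0.16·0 + 0.2·h(Mild) + 0.24·h(Critical)
h(Mild) = 0.08·1 + 0.2·h(Healthy) + 0.2·0 + 0.24·h(Mild) + 0.28·h(Critical)
h(Critical) = 0.12·1 + 0.16·h(Healthy) + 0.28·0 + 0.28·h(Mild) + 0.16·h(Critical)
Solving: h(Healthy) = 0.4720, h(Mild) = 0.3594, h(Critical) = 0.3526.
Starting from Critical, the probability is 0.3526.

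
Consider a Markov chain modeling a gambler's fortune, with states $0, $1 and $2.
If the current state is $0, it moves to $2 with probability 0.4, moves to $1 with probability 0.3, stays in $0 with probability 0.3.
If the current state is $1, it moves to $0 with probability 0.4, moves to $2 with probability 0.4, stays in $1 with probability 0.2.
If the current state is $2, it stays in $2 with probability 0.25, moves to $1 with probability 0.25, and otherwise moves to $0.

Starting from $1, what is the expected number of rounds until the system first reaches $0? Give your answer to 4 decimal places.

Let t(s) be the expected number of rounds to first reach $0 from state s, with t($0) = 0. Conditioning on the first round:
t($1) = 1 + 0.2·t($1) + 0.4·t($2)
t($2) = 1 + 0.25·t($1) + 0.25·t($2)
Solving: t($1) = 2.3000, t($2) = 2.1000.
Expected rounds from $1 to $0: 2.3000.

2.3000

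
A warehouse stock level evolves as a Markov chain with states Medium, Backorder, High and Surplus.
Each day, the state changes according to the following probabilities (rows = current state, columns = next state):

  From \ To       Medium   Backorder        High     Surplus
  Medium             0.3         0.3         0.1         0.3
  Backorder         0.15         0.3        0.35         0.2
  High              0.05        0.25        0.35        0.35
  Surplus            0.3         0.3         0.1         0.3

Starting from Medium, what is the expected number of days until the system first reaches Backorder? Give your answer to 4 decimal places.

3.4091

Let t(s) be the expected number of days to first reach Backorder from state s, with t(Backorder) = 0. Conditioning on the first day:
t(Medium) = 1 + 0.3·t(Medium) + 0.1·t(High) + 0.3·t(Surplus)
t(High) = 1 + 0.05·t(Medium) + 0.35·t(High) + 0.35·t(Surplus)
t(Surplus) = 1 + 0.3·t(Medium) + 0.1·t(High) + 0.3·t(Surplus)
Solving: t(Medium) = 3.4091, t(High) = 3.6364, t(Surplus) = 3.4091.
Expected days from Medium to Backorder: 3.4091.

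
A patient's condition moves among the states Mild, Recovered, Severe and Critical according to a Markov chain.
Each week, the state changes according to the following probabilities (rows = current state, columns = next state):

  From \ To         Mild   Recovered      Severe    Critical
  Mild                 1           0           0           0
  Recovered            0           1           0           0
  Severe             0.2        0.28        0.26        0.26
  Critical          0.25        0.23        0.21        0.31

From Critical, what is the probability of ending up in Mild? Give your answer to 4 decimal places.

0.4978

Let h(s) be the probability of absorption at Mild starting from transient state s. Then h(Mild) = 1 and h(Recovered) = 0. By first-step analysis:
h(Severe) = 0.2·1 + 0.28·0 + 0.26·h(Severe) + 0.26·h(Critical)
h(Critical) = 0.25·1 + 0.23·0 + 0.21·h(Severe) + 0.31·h(Critical)
Solving: h(Severe) = 0.4452, h(Critical) = 0.4978.
Starting from Critical, the probability is 0.4978.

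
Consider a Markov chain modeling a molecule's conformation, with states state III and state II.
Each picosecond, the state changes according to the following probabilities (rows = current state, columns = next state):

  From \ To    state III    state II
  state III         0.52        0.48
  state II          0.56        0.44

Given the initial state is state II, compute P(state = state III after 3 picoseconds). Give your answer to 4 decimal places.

0.5385

Propagate the distribution vector 3 picoseconds from state II.
After 0 picoseconds: (0.0000, 1.0000)
After 1 picosecond: (0.5600, 0.4400)
After 2 picoseconds: (0.5376, 0.4624)
After 3 picoseconds: (0.5385, 0.4615)
P(in state III after 3 picoseconds) = 0.5385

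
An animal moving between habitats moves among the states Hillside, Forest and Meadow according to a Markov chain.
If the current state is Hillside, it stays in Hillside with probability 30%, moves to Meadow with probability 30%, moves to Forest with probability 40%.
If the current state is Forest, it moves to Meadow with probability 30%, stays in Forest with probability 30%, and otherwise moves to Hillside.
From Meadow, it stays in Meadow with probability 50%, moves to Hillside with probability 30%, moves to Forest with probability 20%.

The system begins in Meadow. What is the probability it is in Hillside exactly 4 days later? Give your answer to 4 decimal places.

Propagate the distribution vector 4 days from Meadow.
After 0 days: (0.0000, 0.0000, 1.0000)
After 1 day: (0.3000, 0.2000, 0.5000)
After 2 days: (0.3200, 0.2800, 0.4000)
After 3 days: (0.3280, 0.2920, 0.3800)
After 4 days: (0.3292, 0.2948, 0.3760)
P(in Hillside after 4 days) = 0.3292

0.3292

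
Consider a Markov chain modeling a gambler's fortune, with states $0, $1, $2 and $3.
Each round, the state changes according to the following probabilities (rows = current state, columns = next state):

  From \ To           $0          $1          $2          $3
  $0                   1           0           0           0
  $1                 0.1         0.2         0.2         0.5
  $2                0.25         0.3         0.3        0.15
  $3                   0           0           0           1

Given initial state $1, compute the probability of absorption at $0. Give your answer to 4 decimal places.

0.2400

Let h(s) be the probability of absorption at $0 starting from transient state s. Then h($0) = 1 and h($3) = 0. By first-step analysis:
h($1) = 0.1·1 + 0.2·h($1) + 0.2·h($2) + 0.5·0
h($2) = 0.25·1 + 0.3·h($1) + 0.3·h($2) + 0.15·0
Solving: h($1) = 0.2400, h($2) = 0.4600.
Starting from $1, the probability is 0.2400.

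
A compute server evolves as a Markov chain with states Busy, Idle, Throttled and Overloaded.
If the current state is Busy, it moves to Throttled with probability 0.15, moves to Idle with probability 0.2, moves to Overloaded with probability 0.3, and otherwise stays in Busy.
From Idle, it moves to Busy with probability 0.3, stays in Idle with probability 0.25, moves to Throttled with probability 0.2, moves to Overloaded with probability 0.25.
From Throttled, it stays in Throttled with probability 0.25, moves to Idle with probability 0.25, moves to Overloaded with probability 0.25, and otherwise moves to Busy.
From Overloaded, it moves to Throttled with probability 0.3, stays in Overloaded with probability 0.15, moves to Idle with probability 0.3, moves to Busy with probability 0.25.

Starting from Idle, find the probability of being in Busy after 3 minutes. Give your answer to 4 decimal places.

Propagate the distribution vector 3 minutes from Idle.
After 0 minutes: (0.0000, 1.0000, 0.0000, 0.0000)
After 1 minute: (0.3000, 0.2500, 0.2000, 0.2500)
After 2 minutes: (0.2925, 0.2475, 0.2200, 0.2400)
After 3 minutes: (0.2916, 0.2474, 0.2204, 0.2406)
P(in Busy after 3 minutes) = 0.2916

0.2916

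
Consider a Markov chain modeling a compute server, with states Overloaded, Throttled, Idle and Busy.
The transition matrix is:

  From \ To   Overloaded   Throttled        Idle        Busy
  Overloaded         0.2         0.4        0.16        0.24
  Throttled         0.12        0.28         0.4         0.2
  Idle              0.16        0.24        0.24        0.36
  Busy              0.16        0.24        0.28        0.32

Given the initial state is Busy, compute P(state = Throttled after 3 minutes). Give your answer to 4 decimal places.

Propagate the distribution vector 3 minutes from Busy.
After 0 minutes: (0.0000, 0.0000, 0.0000, 1.0000)
After 1 minute: (0.1600, 0.2400, 0.2800, 0.3200)
After 2 minutes: (0.1568, 0.2752, 0.2784, 0.2896)
After 3 minutes: (0.1553, 0.2761, 0.2831, 0.2856)
P(in Throttled after 3 minutes) = 0.2761

0.2761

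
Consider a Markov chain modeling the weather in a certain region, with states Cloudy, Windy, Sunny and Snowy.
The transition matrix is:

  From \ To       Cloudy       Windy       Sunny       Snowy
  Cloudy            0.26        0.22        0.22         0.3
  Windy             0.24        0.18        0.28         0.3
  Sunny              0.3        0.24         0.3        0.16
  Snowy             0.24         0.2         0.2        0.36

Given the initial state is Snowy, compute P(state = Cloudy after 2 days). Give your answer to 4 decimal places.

Propagate the distribution vector 2 days from Snowy.
After 0 days: (0.0000, 0.0000, 0.0000, 1.0000)
After 1 day: (0.2400, 0.2000, 0.2000, 0.3600)
After 2 days: (0.2568, 0.2088, 0.2408, 0.2936)
P(in Cloudy after 2 days) = 0.2568

0.2568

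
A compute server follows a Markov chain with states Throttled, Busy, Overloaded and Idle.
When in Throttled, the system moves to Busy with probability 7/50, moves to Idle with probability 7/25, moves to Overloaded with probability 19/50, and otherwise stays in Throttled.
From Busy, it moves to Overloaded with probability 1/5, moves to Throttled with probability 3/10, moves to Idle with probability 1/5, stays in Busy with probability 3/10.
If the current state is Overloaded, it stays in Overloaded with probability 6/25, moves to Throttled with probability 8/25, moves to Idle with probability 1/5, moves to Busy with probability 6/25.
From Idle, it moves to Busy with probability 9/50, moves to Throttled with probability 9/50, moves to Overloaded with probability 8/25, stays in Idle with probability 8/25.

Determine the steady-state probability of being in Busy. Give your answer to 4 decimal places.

Let the stationary distribution be π with π = πP and π_1 + π_2 + π_3 + π_4 = 1.
π_1 = 0.2·π_1 + 0.3·π_2 + 0.32·π_3 + 0.18·π_4
π_2 = 0.14·π_1 + 0.3·π_2 + 0.24·π_3 + 0.18·π_4
π_3 = 0.38·π_1 + 0.2·π_2 + 0.24·π_3 + 0.32·π_4
Solving with the normalization constraint gives π = (0.2507, 0.2127, 0.2866, 0.2501).
So the stationary probability of Busy is 0.2127.

0.2127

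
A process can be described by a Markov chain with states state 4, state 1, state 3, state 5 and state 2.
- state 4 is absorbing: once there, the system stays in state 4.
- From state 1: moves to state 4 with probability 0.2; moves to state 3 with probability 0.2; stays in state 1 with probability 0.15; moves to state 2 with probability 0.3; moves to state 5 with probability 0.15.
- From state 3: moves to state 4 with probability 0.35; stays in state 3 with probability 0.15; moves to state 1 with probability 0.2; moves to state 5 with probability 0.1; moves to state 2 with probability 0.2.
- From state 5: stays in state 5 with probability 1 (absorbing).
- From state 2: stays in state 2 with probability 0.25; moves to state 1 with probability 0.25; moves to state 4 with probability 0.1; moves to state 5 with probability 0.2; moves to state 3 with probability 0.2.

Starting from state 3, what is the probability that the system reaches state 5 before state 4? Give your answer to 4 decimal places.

Let h(s) be the probability of absorption at state 5 starting from transient state s. Then h(state 5) = 1 and h(state 4) = 0. By first-step analysis:
h(state 1) = 0.2·0 + 0.15·h(state 1) + 0.2·h(state 3) + 0.15·1 + 0.3·h(state 2)
h(state 3) = 0.35·0 + 0.2·h(state 1) + 0.15·h(state 3) + 0.1·1 + 0.2·h(state 2)
h(state 2) = 0.1·0 + 0.25·h(state 1) + 0.2·h(state 3) + 0.2·1 + 0.25·h(state 2)
Solving: h(state 1) = 0.4326, h(state 3) = 0.3373, h(state 2) = 0.5008.
Starting from state 3, the probability is 0.3373.

0.3373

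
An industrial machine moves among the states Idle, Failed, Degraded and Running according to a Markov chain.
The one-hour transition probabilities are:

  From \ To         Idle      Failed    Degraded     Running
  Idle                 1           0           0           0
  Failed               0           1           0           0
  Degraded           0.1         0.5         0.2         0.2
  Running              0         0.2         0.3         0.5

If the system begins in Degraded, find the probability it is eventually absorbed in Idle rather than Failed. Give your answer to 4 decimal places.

0.1471

Let h(s) be the probability of absorption at Idle starting from transient state s. Then h(Idle) = 1 and h(Failed) = 0. By first-step analysis:
h(Degraded) = 0.1·1 + 0.5·0 + 0.2·h(Degraded) + 0.2·h(Running)
h(Running) = 0.2·0 + 0.3·h(Degraded) + 0.5·h(Running)
Solving: h(Degraded) = 0.1471, h(Running) = 0.0882.
Starting from Degraded, the probability is 0.1471.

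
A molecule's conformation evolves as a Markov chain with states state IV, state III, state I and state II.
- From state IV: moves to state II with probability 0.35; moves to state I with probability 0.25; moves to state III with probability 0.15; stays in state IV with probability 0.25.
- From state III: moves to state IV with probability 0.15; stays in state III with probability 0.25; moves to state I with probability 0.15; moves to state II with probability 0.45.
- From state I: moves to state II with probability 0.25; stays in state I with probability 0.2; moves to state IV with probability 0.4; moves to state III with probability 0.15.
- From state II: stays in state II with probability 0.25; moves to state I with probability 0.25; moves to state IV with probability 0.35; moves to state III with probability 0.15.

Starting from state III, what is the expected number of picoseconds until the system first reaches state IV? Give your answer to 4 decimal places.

3.7450

Let t(s) be the expected number of picoseconds to first reach state IV from state s, with t(state IV) = 0. Conditioning on the first picosecond:
t(state III) = 1 + 0.25·t(state III) + 0.15·t(state I) + 0.45·t(state II)
t(state I) = 1 + 0.15·t(state III) + 0.2·t(state I) + 0.25·t(state II)
t(state II) = 1 + 0.15·t(state III) + 0.25·t(state I) + 0.25·t(state II)
Solving: t(state III) = 3.7450, t(state I) = 2.9056, t(state II) = 3.0508.
Expected picoseconds from state III to state IV: 3.7450.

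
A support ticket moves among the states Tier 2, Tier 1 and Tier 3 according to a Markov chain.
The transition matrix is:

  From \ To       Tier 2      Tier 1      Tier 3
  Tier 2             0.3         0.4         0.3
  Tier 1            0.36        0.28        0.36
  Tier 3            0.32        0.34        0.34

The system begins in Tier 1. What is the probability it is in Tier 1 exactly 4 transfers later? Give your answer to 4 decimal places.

Propagate the distribution vector 4 transfers from Tier 1.
After 0 transfers: (0.0000, 1.0000, 0.0000)
After 1 transfer: (0.3600, 0.2800, 0.3600)
After 2 transfers: (0.3240, 0.3448, 0.3312)
After 3 transfers: (0.3273, 0.3388, 0.3339)
After 4 transfers: (0.3270, 0.3393, 0.3337)
P(in Tier 1 after 4 transfers) = 0.3393

0.3393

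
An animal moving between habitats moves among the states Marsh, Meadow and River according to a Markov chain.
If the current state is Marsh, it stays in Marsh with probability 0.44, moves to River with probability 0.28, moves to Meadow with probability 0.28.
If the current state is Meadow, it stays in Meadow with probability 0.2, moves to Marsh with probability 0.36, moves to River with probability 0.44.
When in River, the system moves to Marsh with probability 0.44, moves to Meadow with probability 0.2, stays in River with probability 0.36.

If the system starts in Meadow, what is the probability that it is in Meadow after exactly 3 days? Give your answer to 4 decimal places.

Propagate the distribution vector 3 days from Meadow.
After 0 days: (0.0000, 1.0000, 0.0000)
After 1 day: (0.3600, 0.2000, 0.4400)
After 2 days: (0.4240, 0.2288, 0.3472)
After 3 days: (0.4217, 0.2339, 0.3444)
P(in Meadow after 3 days) = 0.2339

0.2339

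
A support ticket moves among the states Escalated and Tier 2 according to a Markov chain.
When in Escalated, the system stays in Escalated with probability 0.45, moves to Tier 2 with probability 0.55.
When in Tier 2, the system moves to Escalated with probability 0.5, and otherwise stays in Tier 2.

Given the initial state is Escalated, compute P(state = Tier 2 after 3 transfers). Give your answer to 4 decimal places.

Propagate the distribution vector 3 transfers from Escalated.
After 0 transfers: (1.0000, 0.0000)
After 1 transfer: (0.4500, 0.5500)
After 2 transfers: (0.4775, 0.5225)
After 3 transfers: (0.4761, 0.5239)
P(in Tier 2 after 3 transfers) = 0.5239

0.5239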